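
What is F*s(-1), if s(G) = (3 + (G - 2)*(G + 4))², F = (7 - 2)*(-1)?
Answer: -180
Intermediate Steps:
F = -5 (F = 5*(-1) = -5)
s(G) = (3 + (-2 + G)*(4 + G))²
F*s(-1) = -5*(-5 + (-1)² + 2*(-1))² = -5*(-5 + 1 - 2)² = -5*(-6)² = -5*36 = -180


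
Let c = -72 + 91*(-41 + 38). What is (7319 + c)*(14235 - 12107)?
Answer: 14840672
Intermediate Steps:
c = -345 (c = -72 + 91*(-3) = -72 - 273 = -345)
(7319 + c)*(14235 - 12107) = (7319 - 345)*(14235 - 12107) = 6974*2128 = 14840672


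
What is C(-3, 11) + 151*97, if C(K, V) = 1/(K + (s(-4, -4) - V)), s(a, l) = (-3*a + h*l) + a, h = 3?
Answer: 263645/18 ≈ 14647.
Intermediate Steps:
s(a, l) = -2*a + 3*l (s(a, l) = (-3*a + 3*l) + a = -2*a + 3*l)
C(K, V) = 1/(-4 + K - V) (C(K, V) = 1/(K + ((-2*(-4) + 3*(-4)) - V)) = 1/(K + ((8 - 12) - V)) = 1/(K + (-4 - V)) = 1/(-4 + K - V))
C(-3, 11) + 151*97 = 1/(-4 - 3 - 1*11) + 151*97 = 1/(-4 - 3 - 11) + 14647 = 1/(-18) + 14647 = -1/18 + 14647 = 263645/18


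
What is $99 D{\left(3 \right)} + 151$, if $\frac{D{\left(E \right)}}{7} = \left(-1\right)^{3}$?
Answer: $-542$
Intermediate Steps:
$D{\left(E \right)} = -7$ ($D{\left(E \right)} = 7 \left(-1\right)^{3} = 7 \left(-1\right) = -7$)
$99 D{\left(3 \right)} + 151 = 99 \left(-7\right) + 151 = -693 + 151 = -542$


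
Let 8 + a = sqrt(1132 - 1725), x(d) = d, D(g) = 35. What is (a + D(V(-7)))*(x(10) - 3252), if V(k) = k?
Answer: -87534 - 3242*I*sqrt(593) ≈ -87534.0 - 78948.0*I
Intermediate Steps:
a = -8 + I*sqrt(593) (a = -8 + sqrt(1132 - 1725) = -8 + sqrt(-593) = -8 + I*sqrt(593) ≈ -8.0 + 24.352*I)
(a + D(V(-7)))*(x(10) - 3252) = ((-8 + I*sqrt(593)) + 35)*(10 - 3252) = (27 + I*sqrt(593))*(-3242) = -87534 - 3242*I*sqrt(593)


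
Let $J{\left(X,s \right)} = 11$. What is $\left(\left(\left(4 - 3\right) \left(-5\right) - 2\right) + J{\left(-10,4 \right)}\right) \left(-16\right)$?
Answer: $-64$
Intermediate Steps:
$\left(\left(\left(4 - 3\right) \left(-5\right) - 2\right) + J{\left(-10,4 \right)}\right) \left(-16\right) = \left(\left(\left(4 - 3\right) \left(-5\right) - 2\right) + 11\right) \left(-16\right) = \left(\left(1 \left(-5\right) - 2\right) + 11\right) \left(-16\right) = \left(\left(-5 - 2\right) + 11\right) \left(-16\right) = \left(-7 + 11\right) \left(-16\right) = 4 \left(-16\right) = -64$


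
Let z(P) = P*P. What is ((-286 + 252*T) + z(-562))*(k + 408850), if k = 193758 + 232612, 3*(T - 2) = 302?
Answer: 285169164600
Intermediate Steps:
T = 308/3 (T = 2 + (1/3)*302 = 2 + 302/3 = 308/3 ≈ 102.67)
z(P) = P**2
k = 426370
((-286 + 252*T) + z(-562))*(k + 408850) = ((-286 + 252*(308/3)) + (-562)**2)*(426370 + 408850) = ((-286 + 25872) + 315844)*835220 = (25586 + 315844)*835220 = 341430*835220 = 285169164600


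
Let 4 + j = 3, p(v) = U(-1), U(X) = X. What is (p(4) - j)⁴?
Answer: 0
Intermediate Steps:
p(v) = -1
j = -1 (j = -4 + 3 = -1)
(p(4) - j)⁴ = (-1 - 1*(-1))⁴ = (-1 + 1)⁴ = 0⁴ = 0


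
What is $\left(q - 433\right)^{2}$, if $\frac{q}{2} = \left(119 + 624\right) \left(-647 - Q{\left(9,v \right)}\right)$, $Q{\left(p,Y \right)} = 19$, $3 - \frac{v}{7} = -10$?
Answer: $980315831881$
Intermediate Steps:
$v = 91$ ($v = 21 - -70 = 21 + 70 = 91$)
$q = -989676$ ($q = 2 \left(119 + 624\right) \left(-647 - 19\right) = 2 \cdot 743 \left(-647 - 19\right) = 2 \cdot 743 \left(-666\right) = 2 \left(-494838\right) = -989676$)
$\left(q - 433\right)^{2} = \left(-989676 - 433\right)^{2} = \left(-990109\right)^{2} = 980315831881$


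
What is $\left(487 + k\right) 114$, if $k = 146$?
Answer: $72162$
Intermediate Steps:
$\left(487 + k\right) 114 = \left(487 + 146\right) 114 = 633 \cdot 114 = 72162$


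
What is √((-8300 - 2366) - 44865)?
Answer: I*√55531 ≈ 235.65*I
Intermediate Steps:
√((-8300 - 2366) - 44865) = √(-10666 - 44865) = √(-55531) = I*√55531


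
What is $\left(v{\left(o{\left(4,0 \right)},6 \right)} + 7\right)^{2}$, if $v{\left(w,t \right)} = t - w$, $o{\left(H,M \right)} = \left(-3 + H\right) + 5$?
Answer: $49$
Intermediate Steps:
$o{\left(H,M \right)} = 2 + H$
$\left(v{\left(o{\left(4,0 \right)},6 \right)} + 7\right)^{2} = \left(\left(6 - \left(2 + 4\right)\right) + 7\right)^{2} = \left(\left(6 - 6\right) + 7\right)^{2} = \left(0 + 7\right)^{2} = 7^{2} = 49$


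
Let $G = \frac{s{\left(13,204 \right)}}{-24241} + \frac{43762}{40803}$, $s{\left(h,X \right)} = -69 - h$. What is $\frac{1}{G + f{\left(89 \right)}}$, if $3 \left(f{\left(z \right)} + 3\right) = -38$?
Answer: $- \frac{47100263}{687228859} \approx -0.068537$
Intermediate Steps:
$f{\left(z \right)} = - \frac{47}{3}$ ($f{\left(z \right)} = -3 + \frac{1}{3} \left(-38\right) = -3 - \frac{38}{3} = - \frac{47}{3}$)
$G = \frac{152025784}{141300789}$ ($G = \frac{-69 - 13}{-24241} + \frac{43762}{40803} = \left(-69 - 13\right) \left(- \frac{1}{24241}\right) + 43762 \cdot \frac{1}{40803} = \left(-82\right) \left(- \frac{1}{24241}\right) + \frac{43762}{40803} = \frac{82}{24241} + \frac{43762}{40803} = \frac{152025784}{141300789} \approx 1.0759$)
$\frac{1}{G + f{\left(89 \right)}} = \frac{1}{\frac{152025784}{141300789} - \frac{47}{3}} = \frac{1}{- \frac{687228859}{47100263}} = - \frac{47100263}{687228859}$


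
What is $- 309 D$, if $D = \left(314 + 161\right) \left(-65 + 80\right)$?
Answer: $-2201625$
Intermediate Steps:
$D = 7125$ ($D = 475 \cdot 15 = 7125$)
$- 309 D = \left(-309\right) 7125 = -2201625$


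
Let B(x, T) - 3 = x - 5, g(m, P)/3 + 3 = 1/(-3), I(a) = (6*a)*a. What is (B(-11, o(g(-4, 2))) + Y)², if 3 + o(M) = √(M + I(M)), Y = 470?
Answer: 208849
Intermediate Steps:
I(a) = 6*a²
g(m, P) = -10 (g(m, P) = -9 + 3/(-3) = -9 + 3*(-⅓) = -9 - 1 = -10)
o(M) = -3 + √(M + 6*M²)
B(x, T) = -2 + x (B(x, T) = 3 + (x - 5) = 3 + (-5 + x) = -2 + x)
(B(-11, o(g(-4, 2))) + Y)² = ((-2 - 11) + 470)² = (-13 + 470)² = 457² = 208849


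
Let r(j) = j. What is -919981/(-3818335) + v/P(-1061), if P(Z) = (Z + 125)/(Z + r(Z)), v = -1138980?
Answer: -384524683903766/148915065 ≈ -2.5822e+6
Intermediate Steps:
P(Z) = (125 + Z)/(2*Z) (P(Z) = (Z + 125)/(Z + Z) = (125 + Z)/((2*Z)) = (125 + Z)*(1/(2*Z)) = (125 + Z)/(2*Z))
-919981/(-3818335) + v/P(-1061) = -919981/(-3818335) - 1138980*(-2122/(125 - 1061)) = -919981*(-1/3818335) - 1138980/((½)*(-1/1061)*(-936)) = 919981/3818335 - 1138980/468/1061 = 919981/3818335 - 1138980*1061/468 = 919981/3818335 - 100704815/39 = -384524683903766/148915065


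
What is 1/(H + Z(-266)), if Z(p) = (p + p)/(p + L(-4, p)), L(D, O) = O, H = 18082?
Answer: 1/18083 ≈ 5.5301e-5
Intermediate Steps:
Z(p) = 1 (Z(p) = (p + p)/(p + p) = (2*p)/((2*p)) = (2*p)*(1/(2*p)) = 1)
1/(H + Z(-266)) = 1/(18082 + 1) = 1/18083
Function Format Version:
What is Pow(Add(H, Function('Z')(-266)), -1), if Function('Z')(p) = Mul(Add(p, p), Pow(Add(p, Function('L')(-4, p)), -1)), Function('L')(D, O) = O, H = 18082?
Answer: Rational(1, 18083) ≈ 5.5301e-5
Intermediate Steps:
Function('Z')(p) = 1 (Function('Z')(p) = Mul(Add(p, p), Pow(Add(p, p), -1)) = Mul(Mul(2, p), Pow(Mul(2, p), -1)) = Mul(Mul(2, p), Mul(Rational(1, 2), Pow(p, -1))) = 1)
Pow(Add(H, Function('Z')(-266)), -1) = Pow(Add(18082, 1), -1) = Pow(18083, -1) = Rational(1, 18083)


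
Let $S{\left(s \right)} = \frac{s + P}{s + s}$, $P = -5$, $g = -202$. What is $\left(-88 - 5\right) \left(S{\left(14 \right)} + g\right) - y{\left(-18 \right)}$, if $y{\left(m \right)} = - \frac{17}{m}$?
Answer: $\frac{4726301}{252} \approx 18755.0$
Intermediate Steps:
$S{\left(s \right)} = \frac{-5 + s}{2 s}$ ($S{\left(s \right)} = \frac{s - 5}{s + s} = \frac{-5 + s}{2 s}$)
$\left(-88 - 5\right) \left(S{\left(14 \right)} + g\right) - y{\left(-18 \right)} = \left(-88 - 5\right) \left(\frac{-5 + 14}{2 \cdot 14} - 202\right) - - \frac{17}{-18} = - 93 \left(\frac{1}{2} \cdot \frac{1}{14} \cdot 9 - 202\right) - \left(-17\right) \left(- \frac{1}{18}\right) = - 93 \left(\frac{9}{28} - 202\right) - \frac{17}{18} = \left(-93\right) \left(- \frac{5647}{28}\right) - \frac{17}{18} = \frac{525171}{28} - \frac{17}{18} = \frac{4726301}{252}$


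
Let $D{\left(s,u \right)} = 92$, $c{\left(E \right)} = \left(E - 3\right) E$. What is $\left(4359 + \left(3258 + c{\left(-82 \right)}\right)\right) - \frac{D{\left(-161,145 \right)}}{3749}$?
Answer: $\frac{2377677}{163} \approx 14587.0$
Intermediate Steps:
$c{\left(E \right)} = E \left(-3 + E\right)$ ($c{\left(E \right)} = \left(-3 + E\right) E = E \left(-3 + E\right)$)
$\left(4359 + \left(3258 + c{\left(-82 \right)}\right)\right) - \frac{D{\left(-161,145 \right)}}{3749} = \left(4359 - \left(-3258 + 82 \left(-3 - 82\right)\right)\right) - \frac{92}{3749} = \left(4359 + \left(3258 - -6970\right)\right) - 92 \cdot \frac{1}{3749} = \left(4359 + \left(3258 + 6970\right)\right) - \frac{4}{163} = \left(4359 + 10228\right) - \frac{4}{163} = 14587 - \frac{4}{163} = \frac{2377677}{163}$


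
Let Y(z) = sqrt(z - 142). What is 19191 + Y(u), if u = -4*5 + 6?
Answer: 19191 + 2*I*sqrt(39) ≈ 19191.0 + 12.49*I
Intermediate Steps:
u = -14 (u = -20 + 6 = -14)
Y(z) = sqrt(-142 + z)
19191 + Y(u) = 19191 + sqrt(-142 - 14) = 19191 + sqrt(-156) = 19191 + 2*I*sqrt(39)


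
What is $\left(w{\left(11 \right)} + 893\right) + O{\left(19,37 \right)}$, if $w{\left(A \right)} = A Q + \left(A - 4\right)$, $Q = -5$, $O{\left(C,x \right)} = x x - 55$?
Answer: $2159$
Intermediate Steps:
$O{\left(C,x \right)} = -55 + x^{2}$ ($O{\left(C,x \right)} = x^{2} - 55 = -55 + x^{2}$)
$w{\left(A \right)} = -4 - 4 A$ ($w{\left(A \right)} = A \left(-5\right) + \left(A - 4\right) = - 5 A + \left(-4 + A\right) = -4 - 4 A$)
$\left(w{\left(11 \right)} + 893\right) + O{\left(19,37 \right)} = \left(\left(-4 - 44\right) + 893\right) - \left(55 - 37^{2}\right) = \left(\left(-4 - 44\right) + 893\right) + \left(-55 + 1369\right) = \left(-48 + 893\right) + 1314 = 845 + 1314 = 2159$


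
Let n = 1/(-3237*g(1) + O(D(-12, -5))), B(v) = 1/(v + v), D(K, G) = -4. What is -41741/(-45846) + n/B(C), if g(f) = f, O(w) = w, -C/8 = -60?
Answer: 91270421/148586886 ≈ 0.61426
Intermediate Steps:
C = 480 (C = -8*(-60) = 480)
B(v) = 1/(2*v)
n = -1/3241 (n = 1/(-3237*1 - 4) = 1/(-3237 - 4) = 1/(-3241) = -1/3241 ≈ -0.00030855)
-41741/(-45846) + n/B(C) = -41741/(-45846) - 1/(3241*((½)/480)) = -41741*(-1/45846) - 1/(3241*((½)*(1/480))) = 41741/45846 - 1/(3241*1/960) = 41741/45846 - 1/3241*960 = 41741/45846 - 960/3241 = 91270421/148586886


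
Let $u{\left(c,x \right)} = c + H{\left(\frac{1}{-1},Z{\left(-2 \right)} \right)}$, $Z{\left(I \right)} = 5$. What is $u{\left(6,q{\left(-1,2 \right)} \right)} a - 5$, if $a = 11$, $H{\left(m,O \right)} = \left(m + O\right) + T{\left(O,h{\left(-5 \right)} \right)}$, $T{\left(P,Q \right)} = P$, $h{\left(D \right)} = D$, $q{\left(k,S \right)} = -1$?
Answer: $160$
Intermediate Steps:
$H{\left(m,O \right)} = m + 2 O$ ($H{\left(m,O \right)} = \left(m + O\right) + O = \left(O + m\right) + O = m + 2 O$)
$u{\left(c,x \right)} = 9 + c$ ($u{\left(c,x \right)} = c + \left(\frac{1}{-1} + 2 \cdot 5\right) = c + \left(-1 + 10\right) = c + 9 = 9 + c$)
$u{\left(6,q{\left(-1,2 \right)} \right)} a - 5 = \left(9 + 6\right) 11 - 5 = 15 \cdot 11 - 5 = 165 - 5 = 160$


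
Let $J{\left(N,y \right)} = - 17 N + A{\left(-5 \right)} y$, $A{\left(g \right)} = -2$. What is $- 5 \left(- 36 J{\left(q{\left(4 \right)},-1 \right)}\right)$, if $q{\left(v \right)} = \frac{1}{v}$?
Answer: $-405$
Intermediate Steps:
$J{\left(N,y \right)} = - 17 N - 2 y$
$- 5 \left(- 36 J{\left(q{\left(4 \right)},-1 \right)}\right) = - 5 \left(- 36 \left(- \frac{17}{4} - -2\right)\right) = - 5 \left(- 36 \left(\left(-17\right) \frac{1}{4} + 2\right)\right) = - 5 \left(- 36 \left(- \frac{17}{4} + 2\right)\right) = - 5 \left(\left(-36\right) \left(- \frac{9}{4}\right)\right) = \left(-5\right) 81 = -405$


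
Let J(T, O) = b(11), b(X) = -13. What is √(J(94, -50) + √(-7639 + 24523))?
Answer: √(-13 + 6*√469) ≈ 10.814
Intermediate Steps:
J(T, O) = -13
√(J(94, -50) + √(-7639 + 24523)) = √(-13 + √(-7639 + 24523)) = √(-13 + √16884) = √(-13 + 6*√469)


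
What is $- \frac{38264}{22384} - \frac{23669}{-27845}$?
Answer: $- \frac{66956773}{77910310} \approx -0.85941$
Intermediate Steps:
$- \frac{38264}{22384} - \frac{23669}{-27845} = \left(-38264\right) \frac{1}{22384} - - \frac{23669}{27845} = - \frac{4783}{2798} + \frac{23669}{27845} = - \frac{66956773}{77910310}$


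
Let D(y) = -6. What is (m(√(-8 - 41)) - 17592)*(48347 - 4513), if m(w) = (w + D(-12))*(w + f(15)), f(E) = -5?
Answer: -771960574 - 3375218*I ≈ -7.7196e+8 - 3.3752e+6*I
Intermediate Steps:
m(w) = (-6 + w)*(-5 + w) (m(w) = (w - 6)*(w - 5) = (-6 + w)*(-5 + w))
(m(√(-8 - 41)) - 17592)*(48347 - 4513) = ((30 + (√(-8 - 41))² - 11*√(-8 - 41)) - 17592)*(48347 - 4513) = ((30 + (√(-49))² - 77*I) - 17592)*43834 = ((30 + (7*I)² - 77*I) - 17592)*43834 = ((30 - 49 - 77*I) - 17592)*43834 = ((-19 - 77*I) - 17592)*43834 = (-17611 - 77*I)*43834 = -771960574 - 3375218*I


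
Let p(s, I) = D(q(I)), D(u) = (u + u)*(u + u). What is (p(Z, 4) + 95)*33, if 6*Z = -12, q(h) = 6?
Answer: 7887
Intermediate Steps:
D(u) = 4*u² (D(u) = (2*u)*(2*u) = 4*u²)
Z = -2 (Z = (⅙)*(-12) = -2)
p(s, I) = 144 (p(s, I) = 4*6² = 4*36 = 144)
(p(Z, 4) + 95)*33 = (144 + 95)*33 = 239*33 = 7887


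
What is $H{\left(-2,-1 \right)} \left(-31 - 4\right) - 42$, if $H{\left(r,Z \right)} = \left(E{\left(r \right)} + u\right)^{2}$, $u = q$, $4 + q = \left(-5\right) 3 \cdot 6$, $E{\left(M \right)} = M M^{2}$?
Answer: $-364182$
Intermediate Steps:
$E{\left(M \right)} = M^{3}$
$q = -94$ ($q = -4 + \left(-5\right) 3 \cdot 6 = -4 - 90 = -94$)
$u = -94$
$H{\left(r,Z \right)} = \left(-94 + r^{3}\right)^{2}$ ($H{\left(r,Z \right)} = \left(r^{3} - 94\right)^{2} = \left(-94 + r^{3}\right)^{2}$)
$H{\left(-2,-1 \right)} \left(-31 - 4\right) - 42 = \left(-94 + \left(-2\right)^{3}\right)^{2} \left(-31 - 4\right) - 42 = \left(-94 - 8\right)^{2} \left(-31 - 4\right) - 42 = \left(-102\right)^{2} \left(-35\right) - 42 = 10404 \left(-35\right) - 42 = -364140 - 42 = -364182$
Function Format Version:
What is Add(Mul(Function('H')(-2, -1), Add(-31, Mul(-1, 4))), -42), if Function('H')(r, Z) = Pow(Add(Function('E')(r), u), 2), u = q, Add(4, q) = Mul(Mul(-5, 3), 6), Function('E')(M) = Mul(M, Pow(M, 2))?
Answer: -364182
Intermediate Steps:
Function('E')(M) = Pow(M, 3)
q = -94 (q = Add(-4, Mul(Mul(-5, 3), 6)) = Add(-4, Mul(-15, 6)) = Add(-4, -90) = -94)
u = -94
Function('H')(r, Z) = Pow(Add(-94, Pow(r, 3)), 2) (Function('H')(r, Z) = Pow(Add(Pow(r, 3), -94), 2) = Pow(Add(-94, Pow(r, 3)), 2))
Add(Mul(Function('H')(-2, -1), Add(-31, Mul(-1, 4))), -42) = Add(Mul(Pow(Add(-94, Pow(-2, 3)), 2), Add(-31, Mul(-1, 4))), -42) = Add(Mul(Pow(Add(-94, -8), 2), Add(-31, -4)), -42) = Add(Mul(Pow(-102, 2), -35), -42) = Add(Mul(10404, -35), -42) = Add(-364140, -42) = -364182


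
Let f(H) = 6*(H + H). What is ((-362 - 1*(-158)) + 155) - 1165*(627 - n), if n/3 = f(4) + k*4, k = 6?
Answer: -478864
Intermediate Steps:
f(H) = 12*H (f(H) = 6*(2*H) = 12*H)
n = 216 (n = 3*(12*4 + 6*4) = 3*(48 + 24) = 3*72 = 216)
((-362 - 1*(-158)) + 155) - 1165*(627 - n) = ((-362 - 1*(-158)) + 155) - 1165*(627 - 1*216) = ((-362 + 158) + 155) - 1165*(627 - 216) = (-204 + 155) - 1165*411 = -49 - 478815 = -478864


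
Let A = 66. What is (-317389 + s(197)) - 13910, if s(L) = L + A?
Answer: -331036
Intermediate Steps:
s(L) = 66 + L (s(L) = L + 66 = 66 + L)
(-317389 + s(197)) - 13910 = (-317389 + (66 + 197)) - 13910 = (-317389 + 263) - 13910 = -317126 - 13910 = -331036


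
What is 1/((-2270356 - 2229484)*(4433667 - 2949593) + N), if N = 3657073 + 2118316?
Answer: -1/6678089772771 ≈ -1.4974e-13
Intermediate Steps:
N = 5775389
1/((-2270356 - 2229484)*(4433667 - 2949593) + N) = 1/((-2270356 - 2229484)*(4433667 - 2949593) + 5775389) = 1/(-4499840*1484074 + 5775389) = 1/(-6678095548160 + 5775389) = 1/(-6678089772771) = -1/6678089772771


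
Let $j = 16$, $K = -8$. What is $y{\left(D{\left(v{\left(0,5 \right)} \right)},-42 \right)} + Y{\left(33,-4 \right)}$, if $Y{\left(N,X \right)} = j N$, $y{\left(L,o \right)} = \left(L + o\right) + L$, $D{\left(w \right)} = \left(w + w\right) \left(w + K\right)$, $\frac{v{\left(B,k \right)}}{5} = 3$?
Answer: $906$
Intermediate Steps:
$v{\left(B,k \right)} = 15$ ($v{\left(B,k \right)} = 5 \cdot 3 = 15$)
$D{\left(w \right)} = 2 w \left(-8 + w\right)$ ($D{\left(w \right)} = \left(w + w\right) \left(w - 8\right) = 2 w \left(-8 + w\right)$)
$y{\left(L,o \right)} = o + 2 L$
$Y{\left(N,X \right)} = 16 N$
$y{\left(D{\left(v{\left(0,5 \right)} \right)},-42 \right)} + Y{\left(33,-4 \right)} = \left(-42 + 2 \cdot 2 \cdot 15 \left(-8 + 15\right)\right) + 16 \cdot 33 = \left(-42 + 2 \cdot 2 \cdot 15 \cdot 7\right) + 528 = \left(-42 + 2 \cdot 210\right) + 528 = \left(-42 + 420\right) + 528 = 378 + 528 = 906$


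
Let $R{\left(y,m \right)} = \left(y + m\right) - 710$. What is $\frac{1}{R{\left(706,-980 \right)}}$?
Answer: $- \frac{1}{984} \approx -0.0010163$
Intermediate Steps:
$R{\left(y,m \right)} = -710 + m + y$ ($R{\left(y,m \right)} = \left(m + y\right) - 710 = -710 + m + y$)
$\frac{1}{R{\left(706,-980 \right)}} = \frac{1}{-710 - 980 + 706} = \frac{1}{-984} = - \frac{1}{984}$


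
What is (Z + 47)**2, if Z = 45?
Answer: 8464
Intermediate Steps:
(Z + 47)**2 = (45 + 47)**2 = 92**2 = 8464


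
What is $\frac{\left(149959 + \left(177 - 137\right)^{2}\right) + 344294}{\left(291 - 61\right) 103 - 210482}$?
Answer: $- \frac{495853}{186792} \approx -2.6546$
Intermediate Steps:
$\frac{\left(149959 + \left(177 - 137\right)^{2}\right) + 344294}{\left(291 - 61\right) 103 - 210482} = \frac{\left(149959 + 40^{2}\right) + 344294}{230 \cdot 103 - 210482} = \frac{\left(149959 + 1600\right) + 344294}{23690 - 210482} = \frac{151559 + 344294}{-186792} = 495853 \left(- \frac{1}{186792}\right) = - \frac{495853}{186792}$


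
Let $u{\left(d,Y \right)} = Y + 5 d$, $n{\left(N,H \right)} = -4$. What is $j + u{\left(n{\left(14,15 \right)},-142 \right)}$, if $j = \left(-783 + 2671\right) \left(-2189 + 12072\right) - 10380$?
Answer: $18648562$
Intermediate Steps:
$j = 18648724$ ($j = 1888 \cdot 9883 - 10380 = 18659104 - 10380 = 18648724$)
$j + u{\left(n{\left(14,15 \right)},-142 \right)} = 18648724 + \left(-142 + 5 \left(-4\right)\right) = 18648724 - 162 = 18648562$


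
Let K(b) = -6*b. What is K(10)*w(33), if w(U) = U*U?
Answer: -65340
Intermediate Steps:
w(U) = U**2
K(10)*w(33) = -6*10*33**2 = -60*1089 = -65340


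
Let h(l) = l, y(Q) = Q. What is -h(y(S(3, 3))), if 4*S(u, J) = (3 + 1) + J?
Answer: -7/4 ≈ -1.7500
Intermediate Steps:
S(u, J) = 1 + J/4 (S(u, J) = ((3 + 1) + J)/4 = (4 + J)/4 = 1 + J/4)
-h(y(S(3, 3))) = -(1 + (¼)*3) = -(1 + ¾) = -1*7/4 = -7/4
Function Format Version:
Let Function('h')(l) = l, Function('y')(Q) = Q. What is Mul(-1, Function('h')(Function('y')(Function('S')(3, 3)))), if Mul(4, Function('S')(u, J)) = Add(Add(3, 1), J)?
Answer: Rational(-7, 4) ≈ -1.7500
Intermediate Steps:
Function('S')(u, J) = Add(1, Mul(Rational(1, 4), J)) (Function('S')(u, J) = Mul(Rational(1, 4), Add(Add(3, 1), J)) = Mul(Rational(1, 4), Add(4, J)) = Add(1, Mul(Rational(1, 4), J)))
Mul(-1, Function('h')(Function('y')(Function('S')(3, 3)))) = Mul(-1, Add(1, Mul(Rational(1, 4), 3))) = Mul(-1, Add(1, Rational(3, 4))) = Mul(-1, Rational(7, 4)) = Rational(-7, 4)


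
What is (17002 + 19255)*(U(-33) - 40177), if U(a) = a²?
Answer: -1417213616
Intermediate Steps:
(17002 + 19255)*(U(-33) - 40177) = (17002 + 19255)*((-33)² - 40177) = 36257*(1089 - 40177) = 36257*(-39088) = -1417213616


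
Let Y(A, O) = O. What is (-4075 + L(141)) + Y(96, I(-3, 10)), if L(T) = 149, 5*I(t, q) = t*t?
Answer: -19621/5 ≈ -3924.2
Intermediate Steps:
I(t, q) = t²/5 (I(t, q) = (t*t)/5 = t²/5)
(-4075 + L(141)) + Y(96, I(-3, 10)) = (-4075 + 149) + (⅕)*(-3)² = -3926 + (⅕)*9 = -3926 + 9/5 = -19621/5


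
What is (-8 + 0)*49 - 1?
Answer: -393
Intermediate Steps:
(-8 + 0)*49 - 1 = -8*49 - 1 = -392 - 1 = -393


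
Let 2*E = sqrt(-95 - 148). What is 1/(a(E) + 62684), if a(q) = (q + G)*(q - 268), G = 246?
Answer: -52876/175212409 + 1584*I*sqrt(3)/175212409 ≈ -0.00030178 + 1.5659e-5*I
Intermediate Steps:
E = 9*I*sqrt(3)/2 (E = sqrt(-95 - 148)/2 = sqrt(-243)/2 = (9*I*sqrt(3))/2 = 9*I*sqrt(3)/2 ≈ 7.7942*I)
a(q) = (-268 + q)*(246 + q) (a(q) = (q + 246)*(q - 268) = (246 + q)*(-268 + q) = (-268 + q)*(246 + q))
1/(a(E) + 62684) = 1/((-65928 + (9*I*sqrt(3)/2)**2 - 99*I*sqrt(3)) + 62684) = 1/((-65928 - 243/4 - 99*I*sqrt(3)) + 62684) = 1/((-263955/4 - 99*I*sqrt(3)) + 62684) = 1/(-13219/4 - 99*I*sqrt(3))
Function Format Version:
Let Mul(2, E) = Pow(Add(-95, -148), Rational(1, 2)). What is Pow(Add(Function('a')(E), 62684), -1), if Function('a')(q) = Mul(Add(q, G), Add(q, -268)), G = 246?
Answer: Add(Rational(-52876, 175212409), Mul(Rational(1584, 175212409), I, Pow(3, Rational(1, 2)))) ≈ Add(-0.00030178, Mul(1.5659e-5, I))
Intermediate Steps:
E = Mul(Rational(9, 2), I, Pow(3, Rational(1, 2))) (E = Mul(Rational(1, 2), Pow(Add(-95, -148), Rational(1, 2))) = Mul(Rational(1, 2), Pow(-243, Rational(1, 2))) = Mul(Rational(1, 2), Mul(9, I, Pow(3, Rational(1, 2)))) = Mul(Rational(9, 2), I, Pow(3, Rational(1, 2))) ≈ Mul(7.7942, I))
Function('a')(q) = Mul(Add(-268, q), Add(246, q)) (Function('a')(q) = Mul(Add(q, 246), Add(q, -268)) = Mul(Add(246, q), Add(-268, q)) = Mul(Add(-268, q), Add(246, q)))
Pow(Add(Function('a')(E), 62684), -1) = Pow(Add(Add(-65928, Pow(Mul(Rational(9, 2), I, Pow(3, Rational(1, 2))), 2), Mul(-22, Mul(Rational(9, 2), I, Pow(3, Rational(1, 2))))), 62684), -1) = Pow(Add(Add(-65928, Rational(-243, 4), Mul(-99, I, Pow(3, Rational(1, 2)))), 62684), -1) = Pow(Add(Add(Rational(-263955, 4), Mul(-99, I, Pow(3, Rational(1, 2)))), 62684), -1) = Pow(Add(Rational(-13219, 4), Mul(-99, I, Pow(3, Rational(1, 2)))), -1)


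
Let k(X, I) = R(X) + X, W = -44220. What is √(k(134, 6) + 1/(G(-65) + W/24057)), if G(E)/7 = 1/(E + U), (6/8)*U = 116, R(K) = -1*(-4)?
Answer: √16372146910287/345151 ≈ 11.723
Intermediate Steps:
R(K) = 4
k(X, I) = 4 + X
U = 464/3 (U = (4/3)*116 = 464/3 ≈ 154.67)
G(E) = 7/(464/3 + E) (G(E) = 7/(E + 464/3) = 7/(464/3 + E))
√(k(134, 6) + 1/(G(-65) + W/24057)) = √((4 + 134) + 1/(21/(464 + 3*(-65)) - 44220/24057)) = √(138 + 1/(21/(464 - 195) - 44220*1/24057)) = √(138 + 1/(21/269 - 1340/729)) = √(138 + 1/(-345151/196101)) = √(138 - 196101/345151) = √(47434737/345151) = √16372146910287/345151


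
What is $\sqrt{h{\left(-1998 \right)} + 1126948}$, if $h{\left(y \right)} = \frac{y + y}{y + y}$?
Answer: $\sqrt{1126949} \approx 1061.6$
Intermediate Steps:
$h{\left(y \right)} = 1$ ($h{\left(y \right)} = \frac{2 y}{2 y} = 2 y \frac{1}{2 y} = 1$)
$\sqrt{h{\left(-1998 \right)} + 1126948} = \sqrt{1 + 1126948} = \sqrt{1126949}$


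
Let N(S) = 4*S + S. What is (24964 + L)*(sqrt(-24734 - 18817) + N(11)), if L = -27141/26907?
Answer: 12314118795/8969 + 671679207*I*sqrt(4839)/8969 ≈ 1.373e+6 + 5.2095e+6*I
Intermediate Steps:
L = -9047/8969 (L = -27141*1/26907 = -9047/8969 ≈ -1.0087)
N(S) = 5*S
(24964 + L)*(sqrt(-24734 - 18817) + N(11)) = (24964 - 9047/8969)*(sqrt(-24734 - 18817) + 5*11) = 223893069*(sqrt(-43551) + 55)/8969 = 223893069*(3*I*sqrt(4839) + 55)/8969 = 223893069*(55 + 3*I*sqrt(4839))/8969 = 12314118795/8969 + 671679207*I*sqrt(4839)/8969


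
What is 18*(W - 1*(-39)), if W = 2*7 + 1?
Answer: 972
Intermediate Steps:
W = 15 (W = 14 + 1 = 15)
18*(W - 1*(-39)) = 18*(15 - 1*(-39)) = 18*(15 + 39) = 18*54 = 972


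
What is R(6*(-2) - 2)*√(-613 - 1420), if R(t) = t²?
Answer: 196*I*√2033 ≈ 8837.4*I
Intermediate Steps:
R(6*(-2) - 2)*√(-613 - 1420) = (6*(-2) - 2)²*√(-613 - 1420) = (-12 - 2)²*√(-2033) = (-14)²*(I*√2033) = 196*(I*√2033) = 196*I*√2033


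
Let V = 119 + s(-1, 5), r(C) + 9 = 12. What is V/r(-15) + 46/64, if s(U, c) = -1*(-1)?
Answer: 1303/32 ≈ 40.719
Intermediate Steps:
s(U, c) = 1
r(C) = 3 (r(C) = -9 + 12 = 3)
V = 120 (V = 119 + 1 = 120)
V/r(-15) + 46/64 = 120/3 + 46/64 = 120*(1/3) + 46*(1/64) = 40 + 23/32 = 1303/32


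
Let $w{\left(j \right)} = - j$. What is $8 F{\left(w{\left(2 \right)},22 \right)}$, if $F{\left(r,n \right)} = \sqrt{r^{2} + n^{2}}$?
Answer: $16 \sqrt{122} \approx 176.73$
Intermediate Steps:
$F{\left(r,n \right)} = \sqrt{n^{2} + r^{2}}$
$8 F{\left(w{\left(2 \right)},22 \right)} = 8 \sqrt{22^{2} + \left(\left(-1\right) 2\right)^{2}} = 8 \sqrt{484 + \left(-2\right)^{2}} = 8 \sqrt{484 + 4} = 8 \sqrt{488} = 8 \cdot 2 \sqrt{122} = 16 \sqrt{122}$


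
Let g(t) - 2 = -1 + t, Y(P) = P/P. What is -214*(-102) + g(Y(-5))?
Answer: 21830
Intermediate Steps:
Y(P) = 1
g(t) = 1 + t (g(t) = 2 + (-1 + t) = 1 + t)
-214*(-102) + g(Y(-5)) = -214*(-102) + (1 + 1) = 21828 + 2 = 21830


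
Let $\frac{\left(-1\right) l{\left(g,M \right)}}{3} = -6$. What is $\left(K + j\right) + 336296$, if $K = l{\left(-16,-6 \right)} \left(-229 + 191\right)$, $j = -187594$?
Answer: $148018$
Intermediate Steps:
$l{\left(g,M \right)} = 18$ ($l{\left(g,M \right)} = \left(-3\right) \left(-6\right) = 18$)
$K = -684$ ($K = 18 \left(-229 + 191\right) = 18 \left(-38\right) = -684$)
$\left(K + j\right) + 336296 = \left(-684 - 187594\right) + 336296 = -188278 + 336296 = 148018$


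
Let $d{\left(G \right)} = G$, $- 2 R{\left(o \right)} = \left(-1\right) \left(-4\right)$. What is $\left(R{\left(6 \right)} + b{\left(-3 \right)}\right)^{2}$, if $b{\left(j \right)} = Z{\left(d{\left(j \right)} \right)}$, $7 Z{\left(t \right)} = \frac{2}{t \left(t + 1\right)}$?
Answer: $\frac{1681}{441} \approx 3.8118$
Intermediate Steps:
$R{\left(o \right)} = -2$ ($R{\left(o \right)} = - \frac{\left(-1\right) \left(-4\right)}{2} = \left(- \frac{1}{2}\right) 4 = -2$)
$Z{\left(t \right)} = \frac{2}{7 t \left(1 + t\right)}$ ($Z{\left(t \right)} = \frac{2 \frac{1}{t \left(t + 1\right)}}{7} = \frac{2 \frac{1}{t \left(1 + t\right)}}{7} = \frac{2 \frac{1}{t} \frac{1}{1 + t}}{7} = \frac{2}{7 t \left(1 + t\right)}$)
$b{\left(j \right)} = \frac{2}{7 j \left(1 + j\right)}$
$\left(R{\left(6 \right)} + b{\left(-3 \right)}\right)^{2} = \left(-2 + \frac{2}{7 \left(-3\right) \left(1 - 3\right)}\right)^{2} = \left(-2 + \frac{2}{7} \left(- \frac{1}{3}\right) \frac{1}{-2}\right)^{2} = \left(-2 + \frac{2}{7} \left(- \frac{1}{3}\right) \left(- \frac{1}{2}\right)\right)^{2} = \left(-2 + \frac{1}{21}\right)^{2} = \left(- \frac{41}{21}\right)^{2} = \frac{1681}{441}$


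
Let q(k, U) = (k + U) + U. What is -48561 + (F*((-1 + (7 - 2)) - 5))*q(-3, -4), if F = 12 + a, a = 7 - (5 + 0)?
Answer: -48407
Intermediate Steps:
a = 2 (a = 7 - 1*5 = 7 - 5 = 2)
q(k, U) = k + 2*U (q(k, U) = (U + k) + U = k + 2*U)
F = 14 (F = 12 + 2 = 14)
-48561 + (F*((-1 + (7 - 2)) - 5))*q(-3, -4) = -48561 + (14*((-1 + (7 - 2)) - 5))*(-3 + 2*(-4)) = -48561 + (14*((-1 + 5) - 5))*(-3 - 8) = -48561 + (14*(4 - 5))*(-11) = -48561 + (14*(-1))*(-11) = -48561 - 14*(-11) = -48561 + 154 = -48407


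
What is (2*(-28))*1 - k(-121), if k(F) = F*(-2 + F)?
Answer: -14939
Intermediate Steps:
(2*(-28))*1 - k(-121) = (2*(-28))*1 - (-121)*(-2 - 121) = -56*1 - (-121)*(-123) = -56 - 1*14883 = -56 - 14883 = -14939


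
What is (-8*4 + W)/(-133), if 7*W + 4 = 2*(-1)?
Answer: 230/931 ≈ 0.24705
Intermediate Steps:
W = -6/7 (W = -4/7 + (2*(-1))/7 = -4/7 + (⅐)*(-2) = -4/7 - 2/7 = -6/7 ≈ -0.85714)
(-8*4 + W)/(-133) = (-8*4 - 6/7)/(-133) = (-32 - 6/7)*(-1/133) = -230/7*(-1/133) = 230/931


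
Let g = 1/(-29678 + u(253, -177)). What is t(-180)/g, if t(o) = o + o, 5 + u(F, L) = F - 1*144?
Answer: 10646640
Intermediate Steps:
u(F, L) = -149 + F (u(F, L) = -5 + (F - 1*144) = -5 + (F - 144) = -5 + (-144 + F) = -149 + F)
g = -1/29574 (g = 1/(-29678 + (-149 + 253)) = 1/(-29678 + 104) = 1/(-29574) = -1/29574 ≈ -3.3813e-5)
t(o) = 2*o
t(-180)/g = (2*(-180))/(-1/29574) = -360*(-29574) = 10646640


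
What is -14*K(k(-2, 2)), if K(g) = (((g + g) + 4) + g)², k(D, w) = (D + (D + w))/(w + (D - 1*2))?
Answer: -686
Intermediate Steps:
k(D, w) = (w + 2*D)/(-2 + D + w) (k(D, w) = (w + 2*D)/(w + (D - 2)) = (w + 2*D)/(w + (-2 + D)) = (w + 2*D)/(-2 + D + w))
K(g) = (4 + 3*g)² (K(g) = ((2*g + 4) + g)² = ((4 + 2*g) + g)² = (4 + 3*g)²)
-14*K(k(-2, 2)) = -14*(4 + 3*((2 + 2*(-2))/(-2 - 2 + 2)))² = -14*(4 + 3*((2 - 4)/(-2)))² = -14*(4 + 3*(-½*(-2)))² = -14*(4 + 3*1)² = -14*(4 + 3)² = -14*7² = -14*49 = -686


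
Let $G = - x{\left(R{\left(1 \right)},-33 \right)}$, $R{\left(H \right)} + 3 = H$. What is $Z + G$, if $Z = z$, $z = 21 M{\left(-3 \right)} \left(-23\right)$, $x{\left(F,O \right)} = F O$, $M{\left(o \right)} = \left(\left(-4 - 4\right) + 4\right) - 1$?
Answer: $2349$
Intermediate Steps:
$M{\left(o \right)} = -5$ ($M{\left(o \right)} = \left(\left(-4 - 4\right) + 4\right) - 1 = \left(-8 + 4\right) - 1 = -4 - 1 = -5$)
$R{\left(H \right)} = -3 + H$
$z = 2415$ ($z = 21 \left(-5\right) \left(-23\right) = \left(-105\right) \left(-23\right) = 2415$)
$G = -66$ ($G = - \left(-3 + 1\right) \left(-33\right) = - \left(-2\right) \left(-33\right) = \left(-1\right) 66 = -66$)
$Z = 2415$
$Z + G = 2415 - 66 = 2349$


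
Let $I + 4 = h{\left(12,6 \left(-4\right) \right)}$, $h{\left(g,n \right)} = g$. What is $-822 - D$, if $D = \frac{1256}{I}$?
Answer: $-979$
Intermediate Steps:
$I = 8$ ($I = -4 + 12 = 8$)
$D = 157$ ($D = \frac{1256}{8} = 1256 \cdot \frac{1}{8} = 157$)
$-822 - D = -822 - 157 = -979$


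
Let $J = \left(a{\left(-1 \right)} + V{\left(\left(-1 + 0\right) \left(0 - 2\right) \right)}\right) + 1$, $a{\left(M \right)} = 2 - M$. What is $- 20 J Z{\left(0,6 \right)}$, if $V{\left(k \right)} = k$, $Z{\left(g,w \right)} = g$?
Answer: $0$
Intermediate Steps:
$J = 6$ ($J = \left(\left(2 - -1\right) + \left(-1 + 0\right) \left(0 - 2\right)\right) + 1 = \left(\left(2 + 1\right) - -2\right) + 1 = \left(3 + 2\right) + 1 = 5 + 1 = 6$)
$- 20 J Z{\left(0,6 \right)} = \left(-20\right) 6 \cdot 0 = \left(-120\right) 0 = 0$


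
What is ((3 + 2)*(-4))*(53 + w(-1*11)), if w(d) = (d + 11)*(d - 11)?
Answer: -1060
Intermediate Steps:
w(d) = (-11 + d)*(11 + d) (w(d) = (11 + d)*(-11 + d) = (-11 + d)*(11 + d))
((3 + 2)*(-4))*(53 + w(-1*11)) = ((3 + 2)*(-4))*(53 + (-121 + (-1*11)²)) = (5*(-4))*(53 + (-121 + (-11)²)) = -20*(53 + (-121 + 121)) = -20*(53 + 0) = -20*53 = -1060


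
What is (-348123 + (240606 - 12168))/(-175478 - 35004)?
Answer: 119685/210482 ≈ 0.56862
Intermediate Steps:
(-348123 + (240606 - 12168))/(-175478 - 35004) = (-348123 + 228438)/(-210482) = -119685*(-1/210482) = 119685/210482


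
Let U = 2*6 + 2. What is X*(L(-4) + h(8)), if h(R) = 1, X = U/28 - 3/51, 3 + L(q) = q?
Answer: -45/17 ≈ -2.6471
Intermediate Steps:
U = 14 (U = 12 + 2 = 14)
L(q) = -3 + q
X = 15/34 (X = 14/28 - 3/51 = 14*(1/28) - 3*1/51 = 1/2 - 1/17 = 15/34 ≈ 0.44118)
X*(L(-4) + h(8)) = 15*((-3 - 4) + 1)/34 = 15*(-7 + 1)/34 = (15/34)*(-6) = -45/17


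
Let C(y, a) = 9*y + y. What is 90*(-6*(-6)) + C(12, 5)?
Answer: 3360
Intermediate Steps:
C(y, a) = 10*y
90*(-6*(-6)) + C(12, 5) = 90*(-6*(-6)) + 10*12 = 90*36 + 120 = 3240 + 120 = 3360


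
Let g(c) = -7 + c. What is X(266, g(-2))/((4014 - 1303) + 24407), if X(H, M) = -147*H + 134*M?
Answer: -20154/13559 ≈ -1.4864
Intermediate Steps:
X(266, g(-2))/((4014 - 1303) + 24407) = (-147*266 + 134*(-7 - 2))/((4014 - 1303) + 24407) = (-39102 + 134*(-9))/(2711 + 24407) = (-39102 - 1206)/27118 = -40308*1/27118 = -20154/13559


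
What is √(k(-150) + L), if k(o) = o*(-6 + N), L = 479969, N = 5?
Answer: √480119 ≈ 692.91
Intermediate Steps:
k(o) = -o (k(o) = o*(-6 + 5) = o*(-1) = -o)
√(k(-150) + L) = √(-1*(-150) + 479969) = √(150 + 479969) = √480119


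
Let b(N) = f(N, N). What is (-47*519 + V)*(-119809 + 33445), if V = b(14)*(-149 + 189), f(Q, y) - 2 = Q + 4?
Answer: 2037585852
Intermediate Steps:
f(Q, y) = 6 + Q (f(Q, y) = 2 + (Q + 4) = 2 + (4 + Q) = 6 + Q)
b(N) = 6 + N
V = 800 (V = (6 + 14)*(-149 + 189) = 20*40 = 800)
(-47*519 + V)*(-119809 + 33445) = (-47*519 + 800)*(-119809 + 33445) = (-24393 + 800)*(-86364) = -23593*(-86364) = 2037585852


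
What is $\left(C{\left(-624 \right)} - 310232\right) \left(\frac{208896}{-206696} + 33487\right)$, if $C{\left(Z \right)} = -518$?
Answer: $- \frac{268853910300250}{25837} \approx -1.0406 \cdot 10^{10}$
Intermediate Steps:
$\left(C{\left(-624 \right)} - 310232\right) \left(\frac{208896}{-206696} + 33487\right) = \left(-518 - 310232\right) \left(\frac{208896}{-206696} + 33487\right) = - 310750 \left(208896 \left(- \frac{1}{206696}\right) + 33487\right) = - 310750 \left(- \frac{26112}{25837} + 33487\right) = \left(-310750\right) \frac{865177507}{25837} = - \frac{268853910300250}{25837}$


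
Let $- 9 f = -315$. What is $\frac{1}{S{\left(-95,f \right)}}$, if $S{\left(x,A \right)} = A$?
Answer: $\frac{1}{35} \approx 0.028571$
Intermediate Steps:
$f = 35$ ($f = \left(- \frac{1}{9}\right) \left(-315\right) = 35$)
$\frac{1}{S{\left(-95,f \right)}} = \frac{1}{35}$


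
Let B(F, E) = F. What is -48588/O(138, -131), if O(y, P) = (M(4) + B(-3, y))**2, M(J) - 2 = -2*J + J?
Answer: -48588/25 ≈ -1943.5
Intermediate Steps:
M(J) = 2 - J (M(J) = 2 + (-2*J + J) = 2 - J)
O(y, P) = 25 (O(y, P) = ((2 - 1*4) - 3)**2 = ((2 - 4) - 3)**2 = (-2 - 3)**2 = (-5)**2 = 25)
-48588/O(138, -131) = -48588/25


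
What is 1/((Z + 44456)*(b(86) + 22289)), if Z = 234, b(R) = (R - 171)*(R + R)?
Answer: 1/342727610 ≈ 2.9178e-9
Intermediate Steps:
b(R) = 2*R*(-171 + R) (b(R) = (-171 + R)*(2*R) = 2*R*(-171 + R))
1/((Z + 44456)*(b(86) + 22289)) = 1/((234 + 44456)*(2*86*(-171 + 86) + 22289)) = 1/(44690*(2*86*(-85) + 22289)) = 1/(44690*(-14620 + 22289)) = 1/(44690*7669) = 1/342727610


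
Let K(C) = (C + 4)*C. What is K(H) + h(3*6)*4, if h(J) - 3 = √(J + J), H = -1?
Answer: 33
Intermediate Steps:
K(C) = C*(4 + C) (K(C) = (4 + C)*C = C*(4 + C))
h(J) = 3 + √2*√J (h(J) = 3 + √(J + J) = 3 + √(2*J) = 3 + √2*√J)
K(H) + h(3*6)*4 = -(4 - 1) + (3 + √2*√(3*6))*4 = -1*3 + (3 + √2*√18)*4 = -3 + (3 + √2*(3*√2))*4 = -3 + (3 + 6)*4 = -3 + 9*4 = -3 + 36 = 33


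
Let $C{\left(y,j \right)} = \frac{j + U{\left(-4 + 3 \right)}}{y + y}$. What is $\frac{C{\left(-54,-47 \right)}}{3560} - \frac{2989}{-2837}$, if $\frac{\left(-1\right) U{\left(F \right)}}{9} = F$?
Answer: $\frac{574659263}{545384880} \approx 1.0537$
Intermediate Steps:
$U{\left(F \right)} = - 9 F$
$C{\left(y,j \right)} = \frac{9 + j}{2 y}$ ($C{\left(y,j \right)} = \frac{j - 9 \left(-4 + 3\right)}{y + y} = \frac{j - -9}{2 y} = \left(j + 9\right) \frac{1}{2 y} = \left(9 + j\right) \frac{1}{2 y} = \frac{9 + j}{2 y}$)
$\frac{C{\left(-54,-47 \right)}}{3560} - \frac{2989}{-2837} = \frac{\frac{1}{2} \frac{1}{-54} \left(9 - 47\right)}{3560} - \frac{2989}{-2837} = \frac{1}{2} \left(- \frac{1}{54}\right) \left(-38\right) \frac{1}{3560} - - \frac{2989}{2837} = \frac{19}{54} \cdot \frac{1}{3560} + \frac{2989}{2837} = \frac{19}{192240} + \frac{2989}{2837} = \frac{574659263}{545384880}$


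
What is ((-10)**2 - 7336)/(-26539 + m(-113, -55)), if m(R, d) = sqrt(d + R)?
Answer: 192036204/704318689 + 14472*I*sqrt(42)/704318689 ≈ 0.27266 + 0.00013316*I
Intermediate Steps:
m(R, d) = sqrt(R + d)
((-10)**2 - 7336)/(-26539 + m(-113, -55)) = ((-10)**2 - 7336)/(-26539 + sqrt(-113 - 55)) = (100 - 7336)/(-26539 + sqrt(-168)) = -7236/(-26539 + 2*I*sqrt(42))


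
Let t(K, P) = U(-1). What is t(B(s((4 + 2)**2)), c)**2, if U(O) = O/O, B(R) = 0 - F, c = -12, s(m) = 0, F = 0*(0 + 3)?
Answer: 1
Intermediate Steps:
F = 0 (F = 0*3 = 0)
B(R) = 0 (B(R) = 0 - 1*0 = 0 + 0 = 0)
U(O) = 1
t(K, P) = 1
t(B(s((4 + 2)**2)), c)**2 = 1**2 = 1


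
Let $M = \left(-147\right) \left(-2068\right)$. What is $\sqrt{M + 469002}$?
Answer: $\sqrt{772998} \approx 879.2$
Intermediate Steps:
$M = 303996$
$\sqrt{M + 469002} = \sqrt{303996 + 469002} = \sqrt{772998}$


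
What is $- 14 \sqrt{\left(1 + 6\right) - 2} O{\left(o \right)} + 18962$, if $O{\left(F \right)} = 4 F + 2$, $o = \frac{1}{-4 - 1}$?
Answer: $18962 - \frac{84 \sqrt{5}}{5} \approx 18924.0$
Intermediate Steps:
$o = - \frac{1}{5}$ ($o = \frac{1}{-5} = - \frac{1}{5} \approx -0.2$)
$O{\left(F \right)} = 2 + 4 F$
$- 14 \sqrt{\left(1 + 6\right) - 2} O{\left(o \right)} + 18962 = - 14 \sqrt{\left(1 + 6\right) - 2} \left(2 + 4 \left(- \frac{1}{5}\right)\right) + 18962 = - 14 \sqrt{7 - 2} \left(2 - \frac{4}{5}\right) + 18962 = - 14 \sqrt{5} \cdot \frac{6}{5} + 18962 = - \frac{84 \sqrt{5}}{5} + 18962 = 18962 - \frac{84 \sqrt{5}}{5}$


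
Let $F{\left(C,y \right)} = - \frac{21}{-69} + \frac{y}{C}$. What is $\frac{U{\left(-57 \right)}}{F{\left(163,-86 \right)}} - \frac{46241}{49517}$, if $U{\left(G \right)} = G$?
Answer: $\frac{270326476}{1062711} \approx 254.37$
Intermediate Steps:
$F{\left(C,y \right)} = \frac{7}{23} + \frac{y}{C}$ ($F{\left(C,y \right)} = \left(-21\right) \left(- \frac{1}{69}\right) + \frac{y}{C} = \frac{7}{23} + \frac{y}{C}$)
$\frac{U{\left(-57 \right)}}{F{\left(163,-86 \right)}} - \frac{46241}{49517} = - \frac{57}{\frac{7}{23} - \frac{86}{163}} - \frac{46241}{49517} = - \frac{57}{\frac{7}{23} - \frac{86}{163}} - \frac{3557}{3809} = - \frac{57}{- \frac{837}{3749}} - \frac{3557}{3809} = \left(-57\right) \left(- \frac{3749}{837}\right) - \frac{3557}{3809} = \frac{71231}{279} - \frac{3557}{3809} = \frac{270326476}{1062711}$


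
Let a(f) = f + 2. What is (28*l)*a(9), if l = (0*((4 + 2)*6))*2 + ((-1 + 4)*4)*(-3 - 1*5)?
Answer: -29568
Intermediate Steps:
a(f) = 2 + f
l = -96 (l = (0*(6*6))*2 + (3*4)*(-3 - 5) = (0*36)*2 + 12*(-8) = 0*2 - 96 = 0 - 96 = -96)
(28*l)*a(9) = (28*(-96))*(2 + 9) = -2688*11 = -29568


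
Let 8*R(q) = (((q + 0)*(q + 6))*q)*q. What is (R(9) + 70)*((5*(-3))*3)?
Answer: -517275/8 ≈ -64659.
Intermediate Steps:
R(q) = q³*(6 + q)/8 (R(q) = ((((q + 0)*(q + 6))*q)*q)/8 = (((q*(6 + q))*q)*q)/8 = ((q²*(6 + q))*q)/8 = (q³*(6 + q))/8 = q³*(6 + q)/8)
(R(9) + 70)*((5*(-3))*3) = ((⅛)*9³*(6 + 9) + 70)*((5*(-3))*3) = ((⅛)*729*15 + 70)*(-15*3) = (10935/8 + 70)*(-45) = (11495/8)*(-45) = -517275/8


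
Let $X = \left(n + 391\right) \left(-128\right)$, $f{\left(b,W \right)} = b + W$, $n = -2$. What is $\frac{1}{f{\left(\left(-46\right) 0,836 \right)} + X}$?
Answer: $- \frac{1}{48956} \approx -2.0426 \cdot 10^{-5}$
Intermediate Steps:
$f{\left(b,W \right)} = W + b$
$X = -49792$ ($X = \left(-2 + 391\right) \left(-128\right) = 389 \left(-128\right) = -49792$)
$\frac{1}{f{\left(\left(-46\right) 0,836 \right)} + X} = \frac{1}{\left(836 - 0\right) - 49792} = \frac{1}{\left(836 + 0\right) - 49792} = \frac{1}{836 - 49792} = \frac{1}{-48956} = - \frac{1}{48956}$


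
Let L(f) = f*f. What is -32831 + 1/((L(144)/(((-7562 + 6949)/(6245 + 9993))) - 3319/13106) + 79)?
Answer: -144860349942945261/4412303918093 ≈ -32831.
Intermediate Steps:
L(f) = f**2
-32831 + 1/((L(144)/(((-7562 + 6949)/(6245 + 9993))) - 3319/13106) + 79) = -32831 + 1/((144**2/(((-7562 + 6949)/(6245 + 9993))) - 3319/13106) + 79) = -32831 + 1/((20736/((-613/16238)) - 3319*1/13106) + 79) = -32831 + 1/((20736/((-613*1/16238)) - 3319/13106) + 79) = -32831 + 1/((20736/(-613/16238) - 3319/13106) + 79) = -32831 + 1/((20736*(-16238/613) - 3319/13106) + 79) = -32831 + 1/((-336711168/613 - 3319/13106) + 79) = -32831 + 1/(-4412938602355/8033978 + 79) = -32831 + 1/(-4412303918093/8033978) = -32831 - 8033978/4412303918093 = -144860349942945261/4412303918093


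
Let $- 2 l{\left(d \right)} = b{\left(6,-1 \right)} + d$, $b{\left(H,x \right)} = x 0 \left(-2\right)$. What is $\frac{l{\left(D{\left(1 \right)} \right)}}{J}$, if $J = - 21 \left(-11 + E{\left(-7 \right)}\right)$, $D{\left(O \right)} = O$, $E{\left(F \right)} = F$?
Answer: $- \frac{1}{756} \approx -0.0013228$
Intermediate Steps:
$b{\left(H,x \right)} = 0$ ($b{\left(H,x \right)} = 0 \left(-2\right) = 0$)
$J = 378$ ($J = - 21 \left(-11 - 7\right) = \left(-21\right) \left(-18\right) = 378$)
$l{\left(d \right)} = - \frac{d}{2}$ ($l{\left(d \right)} = - \frac{0 + d}{2} = - \frac{d}{2}$)
$\frac{l{\left(D{\left(1 \right)} \right)}}{J} = \frac{\left(- \frac{1}{2}\right) 1}{378} = \left(- \frac{1}{2}\right) \frac{1}{378} = - \frac{1}{756}$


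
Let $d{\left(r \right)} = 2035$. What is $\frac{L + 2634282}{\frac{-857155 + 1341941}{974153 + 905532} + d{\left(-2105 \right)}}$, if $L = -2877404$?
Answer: $- \frac{456992776570}{3825643761} \approx -119.46$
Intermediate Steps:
$\frac{L + 2634282}{\frac{-857155 + 1341941}{974153 + 905532} + d{\left(-2105 \right)}} = \frac{-2877404 + 2634282}{\frac{-857155 + 1341941}{974153 + 905532} + 2035} = - \frac{243122}{\frac{484786}{1879685} + 2035} = - \frac{243122}{\frac{3825643761}{1879685}} = \left(-243122\right) \frac{1879685}{3825643761} = - \frac{456992776570}{3825643761}$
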